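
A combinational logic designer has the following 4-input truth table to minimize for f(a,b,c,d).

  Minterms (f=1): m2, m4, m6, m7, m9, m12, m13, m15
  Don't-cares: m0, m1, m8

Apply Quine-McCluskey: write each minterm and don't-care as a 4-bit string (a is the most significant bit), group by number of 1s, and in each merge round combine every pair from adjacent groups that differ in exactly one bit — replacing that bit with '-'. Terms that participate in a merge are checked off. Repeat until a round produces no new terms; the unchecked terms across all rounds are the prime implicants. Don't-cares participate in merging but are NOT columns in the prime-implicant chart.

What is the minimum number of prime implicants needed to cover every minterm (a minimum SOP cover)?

Round 0: 0000✓ 0001✓ 0010✓ 0100✓ 0110✓ 0111✓ 1000✓ 1001✓ 1100✓ 1101✓ 1111✓
Round 1: -000✓ -001✓ -100✓ -111 0-00✓ 0-10✓ 00-0✓ 000-✓ 01-0✓ 011- 1-00✓ 1-01✓ 100-✓ 11-1 110-✓
Round 2: --00 -00- 0--0 1-0-
PIs = {--00, -00-, -111, 0--0, 011-, 1-0-, 11-1}
Coverage chart:
  m2: 0--0 ←essential
  m4: --00,0--0
  m6: 0--0,011-
  m7: -111,011-
  m9: -00-,1-0-
  m12: --00,1-0-
  m13: 1-0-,11-1
  m15: -111,11-1
Essential: 0--0
Petrick residual → -111, 1-0-
Min cover (3 terms): bcd + a'd' + ac'

3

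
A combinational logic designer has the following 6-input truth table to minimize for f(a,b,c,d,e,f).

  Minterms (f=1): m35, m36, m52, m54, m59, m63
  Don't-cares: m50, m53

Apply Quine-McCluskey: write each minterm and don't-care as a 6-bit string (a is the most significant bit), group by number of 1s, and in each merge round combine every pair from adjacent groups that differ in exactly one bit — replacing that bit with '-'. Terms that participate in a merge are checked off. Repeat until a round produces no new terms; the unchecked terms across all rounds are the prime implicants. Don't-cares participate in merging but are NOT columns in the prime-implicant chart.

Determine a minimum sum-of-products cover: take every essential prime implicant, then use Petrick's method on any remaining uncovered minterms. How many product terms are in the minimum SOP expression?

4

[col 0] 100011, 100100*, 110010*, 110100*, 110101*, 110110*, 111011*, 111111*
[col 1] 1-0100, 110-10, 1101-0, 11010-, 111-11
Prime implicants: 1-0100, 100011, 110-10, 1101-0, 11010-, 111-11
PI chart (minterm → PIs covering it):
  35 | 100011  (sole → essential)
  36 | 1-0100  (sole → essential)
  52 | 1-0100,1101-0,11010-
  54 | 110-10,1101-0
  59 | 111-11  (sole → essential)
  63 | 111-11  (sole → essential)
Essential prime implicants: 1-0100, 100011, 111-11
Petrick residual → 110-10
Minimum SOP uses 4 PIs: ac'de'f' + ab'c'd'ef + abc'ef' + abcef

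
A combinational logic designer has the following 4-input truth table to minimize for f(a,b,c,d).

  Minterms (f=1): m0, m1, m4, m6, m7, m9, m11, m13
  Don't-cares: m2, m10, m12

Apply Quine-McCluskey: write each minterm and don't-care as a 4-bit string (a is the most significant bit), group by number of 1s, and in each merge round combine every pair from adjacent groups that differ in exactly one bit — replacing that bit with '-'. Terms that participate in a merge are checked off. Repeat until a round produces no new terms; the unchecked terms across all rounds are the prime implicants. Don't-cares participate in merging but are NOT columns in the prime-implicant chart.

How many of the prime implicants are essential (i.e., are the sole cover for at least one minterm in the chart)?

1

Round 0: 0000✓ 0001✓ 0010✓ 0100✓ 0110✓ 0111✓ 1001✓ 1010✓ 1011✓ 1100✓ 1101✓
Round 1: -001 -010 -100 0-00✓ 0-10✓ 00-0✓ 000- 01-0✓ 011- 1-01 10-1 101- 110-
Round 2: 0--0
PIs = {-001, -010, -100, 0--0, 000-, 011-, 1-01, 10-1, 101-, 110-}
Coverage chart:
  m0: 0--0,000-
  m1: -001,000-
  m4: -100,0--0
  m6: 0--0,011-
  m7: 011- ←essential
  m9: -001,1-01,10-1
  m11: 10-1,101-
  m13: 1-01,110-
Essential: 011-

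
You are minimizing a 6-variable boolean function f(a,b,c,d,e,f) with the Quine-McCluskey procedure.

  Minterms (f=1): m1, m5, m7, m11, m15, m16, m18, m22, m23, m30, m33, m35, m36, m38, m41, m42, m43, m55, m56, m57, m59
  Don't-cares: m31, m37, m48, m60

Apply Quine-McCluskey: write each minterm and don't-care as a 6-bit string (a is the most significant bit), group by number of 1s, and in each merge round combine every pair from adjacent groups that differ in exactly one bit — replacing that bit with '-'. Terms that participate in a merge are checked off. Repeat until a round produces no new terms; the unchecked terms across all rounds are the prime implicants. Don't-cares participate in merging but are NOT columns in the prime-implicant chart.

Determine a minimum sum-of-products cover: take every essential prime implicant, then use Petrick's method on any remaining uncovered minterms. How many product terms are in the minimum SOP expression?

11

[col 0] 000001*, 000101*, 000111*, 001011*, 001111*, 010000*, 010010*, 010110*, 010111*, 011110*, 011111*, 100001*, 100011*, 100100*, 100101*, 100110*, 101001*, 101010*, 101011*, 110000*, 110111*, 111000*, 111001*, 111011*, 111100*
[col 1] -00001*, -00101*, -01011, -10000, -10111, 0-0111*, 0-1111*, 00-111*, 000-01*, 0001-1, 001-11, 01-110*, 01-111*, 010-10, 0100-0, 01011-*, 01111-*, 1-1001*, 1-1011*, 10-001*, 10-011*, 100-01*, 1000-1*, 1001-0, 10010-, 1010-1*, 10101-, 11-000, 111-00, 1110-1*, 11100-
[col 2] -00-01, 0--111, 01-11-, 1-10-1, 10-0-1
Prime implicants: -00-01, -01011, -10000, -10111, 0--111, 0001-1, 001-11, 01-11-, 010-10, 0100-0, 1-10-1, 10-0-1, 1001-0, 10010-, 10101-, 11-000, 111-00, 11100-
PI chart (minterm → PIs covering it):
  1 | -00-01  (sole → essential)
  5 | -00-01,0001-1
  7 | 0--111,0001-1
  11 | -01011,001-11
  15 | 0--111,001-11
  16 | -10000,0100-0
  18 | 010-10,0100-0
  22 | 01-11-,010-10
  23 | -10111,0--111,01-11-
  30 | 01-11-  (sole → essential)
  33 | -00-01,10-0-1
  35 | 10-0-1  (sole → essential)
  36 | 1001-0,10010-
  38 | 1001-0  (sole → essential)
  41 | 1-10-1,10-0-1
  42 | 10101-  (sole → essential)
  43 | -01011,1-10-1,10-0-1,10101-
  55 | -10111  (sole → essential)
  56 | 11-000,111-00,11100-
  57 | 1-10-1,11100-
  59 | 1-10-1  (sole → essential)
Essential prime implicants: -00-01, -10111, 01-11-, 1-10-1, 10-0-1, 1001-0, 10101-
Petrick residual → -01011, 0--111, 0100-0, 11-000
Minimum SOP uses 11 PIs: b'c'e'f + b'cd'ef + bc'def + a'def + a'bde + a'bc'd'f' + acd'f + ab'd'f + ab'c'df' + ab'cd'e + abd'e'f'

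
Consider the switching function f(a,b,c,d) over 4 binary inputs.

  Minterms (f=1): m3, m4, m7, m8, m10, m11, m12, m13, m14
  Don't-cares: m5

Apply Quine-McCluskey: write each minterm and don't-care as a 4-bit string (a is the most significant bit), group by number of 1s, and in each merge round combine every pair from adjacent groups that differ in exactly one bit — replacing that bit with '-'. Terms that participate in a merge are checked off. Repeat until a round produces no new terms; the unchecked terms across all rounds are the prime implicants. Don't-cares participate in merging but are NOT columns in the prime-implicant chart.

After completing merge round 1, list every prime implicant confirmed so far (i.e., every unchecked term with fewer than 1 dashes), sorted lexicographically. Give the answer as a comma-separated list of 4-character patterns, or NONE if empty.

NONE

size-2^0 implicants → 0011(✓)  0100(✓)  0101(✓)  0111(✓)  1000(✓)  1010(✓)  1011(✓)  1100(✓)  1101(✓)  1110(✓)
size-2^1 implicants → -011  -100(✓)  -101(✓)  0-11  01-1  010-(✓)  1-00(✓)  1-10(✓)  10-0(✓)  101-  11-0(✓)  110-(✓)
size-2^2 implicants → -10-  1--0
Unchecked terms (primes): -011, -10-, 0-11, 01-1, 1--0, 101-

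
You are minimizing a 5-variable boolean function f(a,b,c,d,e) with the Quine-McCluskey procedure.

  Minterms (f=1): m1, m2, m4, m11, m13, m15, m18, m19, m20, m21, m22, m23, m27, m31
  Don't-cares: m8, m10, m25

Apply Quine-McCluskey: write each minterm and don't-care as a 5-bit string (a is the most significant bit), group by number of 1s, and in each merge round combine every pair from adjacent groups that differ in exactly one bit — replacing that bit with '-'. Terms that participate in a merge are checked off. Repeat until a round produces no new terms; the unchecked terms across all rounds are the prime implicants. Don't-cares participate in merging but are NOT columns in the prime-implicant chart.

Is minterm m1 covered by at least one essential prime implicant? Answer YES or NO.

[col 0] 00001, 00010*, 00100*, 01000*, 01010*, 01011*, 01101*, 01111*, 10010*, 10011*, 10100*, 10101*, 10110*, 10111*, 11001*, 11011*, 11111*
[col 1] -0010, -0100, -1011*, -1111*, 0-010, 01-11*, 010-0, 0101-, 011-1, 1-011*, 1-111*, 10-10*, 10-11*, 1001-*, 101-0*, 101-1*, 1010-*, 1011-*, 11-11*, 110-1
[col 2] -1-11, 1--11, 10-1-, 101--
Prime implicants: -0010, -0100, -1-11, 0-010, 00001, 010-0, 0101-, 011-1, 1--11, 10-1-, 101--, 110-1
PI chart (minterm → PIs covering it):
  1 | 00001  (sole → essential)
  2 | -0010,0-010
  4 | -0100  (sole → essential)
  11 | -1-11,0101-
  13 | 011-1  (sole → essential)
  15 | -1-11,011-1
  18 | -0010,10-1-
  19 | 1--11,10-1-
  20 | -0100,101--
  21 | 101--  (sole → essential)
  22 | 10-1-,101--
  23 | 1--11,10-1-,101--
  27 | -1-11,1--11,110-1
  31 | -1-11,1--11
Essential prime implicants: -0100, 00001, 011-1, 101--

YES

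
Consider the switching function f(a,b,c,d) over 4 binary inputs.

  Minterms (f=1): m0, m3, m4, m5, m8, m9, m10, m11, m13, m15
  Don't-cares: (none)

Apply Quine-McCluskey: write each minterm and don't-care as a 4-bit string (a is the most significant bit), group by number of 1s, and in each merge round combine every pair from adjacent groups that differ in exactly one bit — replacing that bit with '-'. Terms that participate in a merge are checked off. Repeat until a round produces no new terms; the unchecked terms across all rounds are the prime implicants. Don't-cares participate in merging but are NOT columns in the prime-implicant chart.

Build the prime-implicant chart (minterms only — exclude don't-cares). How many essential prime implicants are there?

3

Round 0: 0000✓ 0011✓ 0100✓ 0101✓ 1000✓ 1001✓ 1010✓ 1011✓ 1101✓ 1111✓
Round 1: -000 -011 -101 0-00 010- 1-01✓ 1-11✓ 10-0✓ 10-1✓ 100-✓ 101-✓ 11-1✓
Round 2: 1--1 10--
PIs = {-000, -011, -101, 0-00, 010-, 1--1, 10--}
Coverage chart:
  m0: -000,0-00
  m3: -011 ←essential
  m4: 0-00,010-
  m5: -101,010-
  m8: -000,10--
  m9: 1--1,10--
  m10: 10-- ←essential
  m11: -011,1--1,10--
  m13: -101,1--1
  m15: 1--1 ←essential
Essential: -011, 1--1, 10--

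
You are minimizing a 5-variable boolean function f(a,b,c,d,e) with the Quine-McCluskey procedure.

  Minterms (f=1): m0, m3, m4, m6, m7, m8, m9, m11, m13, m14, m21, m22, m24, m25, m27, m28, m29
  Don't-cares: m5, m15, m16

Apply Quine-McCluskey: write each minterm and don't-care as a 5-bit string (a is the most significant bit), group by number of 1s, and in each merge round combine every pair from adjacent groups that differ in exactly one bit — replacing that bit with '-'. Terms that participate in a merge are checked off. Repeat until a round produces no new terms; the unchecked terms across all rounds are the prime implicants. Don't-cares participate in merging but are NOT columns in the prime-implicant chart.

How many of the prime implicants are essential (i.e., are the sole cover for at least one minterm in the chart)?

Round 0: 00000✓ 00011✓ 00100✓ 00101✓ 00110✓ 00111✓ 01000✓ 01001✓ 01011✓ 01101✓ 01110✓ 01111✓ 10000✓ 10101✓ 10110✓ 11000✓ 11001✓ 11011✓ 11100✓ 11101✓
Round 1: -0000✓ -0101✓ -0110 -1000✓ -1001✓ -1011✓ -1101✓ 0-000✓ 0-011✓ 0-101✓ 0-110✓ 0-111✓ 00-00 00-11✓ 001-0✓ 001-1✓ 0010-✓ 0011-✓ 01-01✓ 01-11✓ 010-1✓ 0100-✓ 011-1✓ 0111-✓ 1-000✓ 1-101✓ 11-00✓ 11-01✓ 110-1✓ 1100-✓ 1110-✓
Round 2: --000 --101 -1-01 -10-1 -100- 0--11 0-1-1 0-11- 001-- 01--1 11-0-
PIs = {--000, --101, -0110, -1-01, -10-1, -100-, 0--11, 0-1-1, 0-11-, 00-00, 001--, 01--1, 11-0-}
Coverage chart:
  m0: --000,00-00
  m3: 0--11 ←essential
  m4: 00-00,001--
  m6: -0110,0-11-,001--
  m7: 0--11,0-1-1,0-11-,001--
  m8: --000,-100-
  m9: -1-01,-10-1,-100-,01--1
  m11: -10-1,0--11,01--1
  m13: --101,-1-01,0-1-1,01--1
  m14: 0-11- ←essential
  m21: --101 ←essential
  m22: -0110 ←essential
  m24: --000,-100-,11-0-
  m25: -1-01,-10-1,-100-,11-0-
  m27: -10-1 ←essential
  m28: 11-0- ←essential
  m29: --101,-1-01,11-0-
Essential: --101, -0110, -10-1, 0--11, 0-11-, 11-0-

6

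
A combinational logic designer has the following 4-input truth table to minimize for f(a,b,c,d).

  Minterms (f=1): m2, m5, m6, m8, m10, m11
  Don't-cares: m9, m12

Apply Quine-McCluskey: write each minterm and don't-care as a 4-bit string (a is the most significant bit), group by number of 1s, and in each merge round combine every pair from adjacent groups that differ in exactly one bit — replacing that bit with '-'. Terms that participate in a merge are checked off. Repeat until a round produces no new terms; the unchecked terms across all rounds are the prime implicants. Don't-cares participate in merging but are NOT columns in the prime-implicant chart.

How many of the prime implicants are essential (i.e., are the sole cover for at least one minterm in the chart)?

3

Round 0: 0010✓ 0101 0110✓ 1000✓ 1001✓ 1010✓ 1011✓ 1100✓
Round 1: -010 0-10 1-00 10-0✓ 10-1✓ 100-✓ 101-✓
Round 2: 10--
PIs = {-010, 0-10, 0101, 1-00, 10--}
Coverage chart:
  m2: -010,0-10
  m5: 0101 ←essential
  m6: 0-10 ←essential
  m8: 1-00,10--
  m10: -010,10--
  m11: 10-- ←essential
Essential: 0-10, 0101, 10--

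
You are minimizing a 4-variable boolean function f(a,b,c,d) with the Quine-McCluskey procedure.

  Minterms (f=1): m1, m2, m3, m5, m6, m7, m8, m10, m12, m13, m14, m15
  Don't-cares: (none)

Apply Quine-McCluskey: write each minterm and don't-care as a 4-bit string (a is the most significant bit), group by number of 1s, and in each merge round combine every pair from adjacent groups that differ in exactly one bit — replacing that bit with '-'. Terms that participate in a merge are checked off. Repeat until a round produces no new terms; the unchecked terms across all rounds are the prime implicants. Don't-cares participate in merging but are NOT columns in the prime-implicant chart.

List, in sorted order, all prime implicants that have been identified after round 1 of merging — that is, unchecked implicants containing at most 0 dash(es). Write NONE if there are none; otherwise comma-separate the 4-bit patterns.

NONE

Round 0: 0001✓ 0010✓ 0011✓ 0101✓ 0110✓ 0111✓ 1000✓ 1010✓ 1100✓ 1101✓ 1110✓ 1111✓
Round 1: -010✓ -101✓ -110✓ -111✓ 0-01✓ 0-10✓ 0-11✓ 00-1✓ 001-✓ 01-1✓ 011-✓ 1-00✓ 1-10✓ 10-0✓ 11-0✓ 11-1✓ 110-✓ 111-✓
Round 2: --10 -1-1 -11- 0--1 0-1- 1--0 11--
PIs = {--10, -1-1, -11-, 0--1, 0-1-, 1--0, 11--}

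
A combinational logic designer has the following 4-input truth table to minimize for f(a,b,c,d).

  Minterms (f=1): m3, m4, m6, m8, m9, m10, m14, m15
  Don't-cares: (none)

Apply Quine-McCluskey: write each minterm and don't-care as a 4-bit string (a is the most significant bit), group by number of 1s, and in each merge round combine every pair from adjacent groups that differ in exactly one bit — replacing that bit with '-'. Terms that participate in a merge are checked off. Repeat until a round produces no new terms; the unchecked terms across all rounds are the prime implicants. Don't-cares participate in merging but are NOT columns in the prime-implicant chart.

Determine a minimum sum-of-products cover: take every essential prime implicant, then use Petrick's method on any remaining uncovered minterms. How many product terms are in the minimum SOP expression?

5

[col 0] 0011, 0100*, 0110*, 1000*, 1001*, 1010*, 1110*, 1111*
[col 1] -110, 01-0, 1-10, 10-0, 100-, 111-
Prime implicants: -110, 0011, 01-0, 1-10, 10-0, 100-, 111-
PI chart (minterm → PIs covering it):
  3 | 0011  (sole → essential)
  4 | 01-0  (sole → essential)
  6 | -110,01-0
  8 | 10-0,100-
  9 | 100-  (sole → essential)
  10 | 1-10,10-0
  14 | -110,1-10,111-
  15 | 111-  (sole → essential)
Essential prime implicants: 0011, 01-0, 100-, 111-
Petrick residual → 1-10
Minimum SOP uses 5 PIs: a'b'cd + a'bd' + acd' + ab'c' + abc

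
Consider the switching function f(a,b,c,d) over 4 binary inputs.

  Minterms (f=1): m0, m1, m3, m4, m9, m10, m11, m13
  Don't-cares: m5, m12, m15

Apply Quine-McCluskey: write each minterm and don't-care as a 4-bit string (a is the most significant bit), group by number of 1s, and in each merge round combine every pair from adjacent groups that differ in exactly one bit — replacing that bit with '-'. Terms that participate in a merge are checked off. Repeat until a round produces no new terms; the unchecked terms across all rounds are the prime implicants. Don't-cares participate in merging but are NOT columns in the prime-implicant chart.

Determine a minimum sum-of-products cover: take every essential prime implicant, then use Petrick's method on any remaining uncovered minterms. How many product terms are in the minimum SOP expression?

size-2^0 implicants → 0000(✓)  0001(✓)  0011(✓)  0100(✓)  0101(✓)  1001(✓)  1010(✓)  1011(✓)  1100(✓)  1101(✓)  1111(✓)
size-2^1 implicants → -001(✓)  -011(✓)  -100(✓)  -101(✓)  0-00(✓)  0-01(✓)  00-1(✓)  000-(✓)  010-(✓)  1-01(✓)  1-11(✓)  10-1(✓)  101-  11-1(✓)  110-(✓)
size-2^2 implicants → --01  -0-1  -10-  0-0-  1--1
Unchecked terms (primes): --01, -0-1, -10-, 0-0-, 1--1, 101-
Minterm coverage:
  m0 ⊆ 0-0- [E]
  m1 ⊆ --01,-0-1,0-0-
  m3 ⊆ -0-1 [E]
  m4 ⊆ -10-,0-0-
  m9 ⊆ --01,-0-1,1--1
  m10 ⊆ 101- [E]
  m11 ⊆ -0-1,1--1,101-
  m13 ⊆ --01,-10-,1--1
E = {-0-1, 0-0-, 101-}
Petrick residual → --01
Cover = c'd + b'd + a'c' + ab'c  |cover|=4

4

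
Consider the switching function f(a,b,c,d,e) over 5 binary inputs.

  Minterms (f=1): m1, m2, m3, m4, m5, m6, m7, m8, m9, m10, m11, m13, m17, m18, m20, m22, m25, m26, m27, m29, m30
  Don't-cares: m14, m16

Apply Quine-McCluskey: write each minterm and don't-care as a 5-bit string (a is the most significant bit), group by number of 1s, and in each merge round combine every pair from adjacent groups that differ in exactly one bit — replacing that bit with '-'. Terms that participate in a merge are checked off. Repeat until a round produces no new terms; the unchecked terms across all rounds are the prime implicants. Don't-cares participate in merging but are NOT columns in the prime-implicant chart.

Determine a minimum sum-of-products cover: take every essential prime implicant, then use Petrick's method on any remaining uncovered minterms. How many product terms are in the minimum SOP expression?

size-2^0 implicants → 00001(✓)  00010(✓)  00011(✓)  00100(✓)  00101(✓)  00110(✓)  00111(✓)  01000(✓)  01001(✓)  01010(✓)  01011(✓)  01101(✓)  01110(✓)  10000(✓)  10001(✓)  10010(✓)  10100(✓)  10110(✓)  11001(✓)  11010(✓)  11011(✓)  11101(✓)  11110(✓)
size-2^1 implicants → -0001(✓)  -0010(✓)  -0100(✓)  -0110(✓)  -1001(✓)  -1010(✓)  -1011(✓)  -1101(✓)  -1110(✓)  0-001(✓)  0-010(✓)  0-011(✓)  0-101(✓)  0-110(✓)  00-01(✓)  00-10(✓)  00-11(✓)  000-1(✓)  0001-(✓)  001-0(✓)  001-1(✓)  0010-(✓)  0011-(✓)  01-01(✓)  01-10(✓)  010-0(✓)  010-1(✓)  0100-(✓)  0101-(✓)  1-001(✓)  1-010(✓)  1-110(✓)  10-00(✓)  10-10(✓)  100-0(✓)  1000-  101-0(✓)  11-01(✓)  11-10(✓)  110-1(✓)  1101-(✓)
size-2^2 implicants → --001  --010(✓)  --110(✓)  -0-10(✓)  -01-0  -1-01  -1-10(✓)  -10-1  -101-  0--01  0--10(✓)  0-0-1  0-01-  00--1  00-1-  001--  010--  1--10(✓)  10--0
size-2^3 implicants → ---10
Unchecked terms (primes): ---10, --001, -01-0, -1-01, -10-1, -101-, 0--01, 0-0-1, 0-01-, 00--1, 00-1-, 001--, 010--, 10--0, 1000-
Minterm coverage:
  m1 ⊆ --001,0--01,0-0-1,00--1
  m2 ⊆ ---10,0-01-,00-1-
  m3 ⊆ 0-0-1,0-01-,00--1,00-1-
  m4 ⊆ -01-0,001--
  m5 ⊆ 0--01,00--1,001--
  m6 ⊆ ---10,-01-0,00-1-,001--
  m7 ⊆ 00--1,00-1-,001--
  m8 ⊆ 010-- [E]
  m9 ⊆ --001,-1-01,-10-1,0--01,0-0-1,010--
  m10 ⊆ ---10,-101-,0-01-,010--
  m11 ⊆ -10-1,-101-,0-0-1,0-01-,010--
  m13 ⊆ -1-01,0--01
  m17 ⊆ --001,1000-
  m18 ⊆ ---10,10--0
  m20 ⊆ -01-0,10--0
  m22 ⊆ ---10,-01-0,10--0
  m25 ⊆ --001,-1-01,-10-1
  m26 ⊆ ---10,-101-
  m27 ⊆ -10-1,-101-
  m29 ⊆ -1-01 [E]
  m30 ⊆ ---10 [E]
E = {---10, -1-01, 010--}
Petrick residual → --001, -01-0, -10-1, 00--1
Cover = de' + c'd'e + b'ce' + bd'e + bc'e + a'b'e + a'bc'  |cover|=7

7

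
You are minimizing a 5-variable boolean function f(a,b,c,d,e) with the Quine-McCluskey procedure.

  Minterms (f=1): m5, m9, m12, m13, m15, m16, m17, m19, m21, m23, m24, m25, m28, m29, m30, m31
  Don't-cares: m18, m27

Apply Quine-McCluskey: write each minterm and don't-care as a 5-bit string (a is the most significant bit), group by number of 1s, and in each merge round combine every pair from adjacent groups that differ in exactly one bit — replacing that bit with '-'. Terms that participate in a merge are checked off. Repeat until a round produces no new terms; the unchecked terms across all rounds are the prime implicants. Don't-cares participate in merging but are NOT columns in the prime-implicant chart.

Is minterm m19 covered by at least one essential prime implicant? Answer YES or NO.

YES

[col 0] 00101*, 01001*, 01100*, 01101*, 01111*, 10000*, 10001*, 10010*, 10011*, 10101*, 10111*, 11000*, 11001*, 11011*, 11100*, 11101*, 11110*, 11111*
[col 1] -0101*, -1001*, -1100*, -1101*, -1111*, 0-101*, 01-01*, 011-1*, 0110-*, 1-000*, 1-001*, 1-011*, 1-101*, 1-111*, 10-01*, 10-11*, 100-0*, 100-1*, 1000-*, 1001-*, 101-1*, 11-00*, 11-01*, 11-11*, 110-1*, 1100-*, 111-0*, 111-1*, 1110-*, 1111-*
[col 2] --101, -1-01, -11-1, -110-, 1--01*, 1--11*, 1-0-1*, 1-00-, 1-1-1*, 10--1*, 100--, 11--1*, 11-0-, 111--
[col 3] 1---1
Prime implicants: --101, -1-01, -11-1, -110-, 1---1, 1-00-, 100--, 11-0-, 111--
PI chart (minterm → PIs covering it):
  5 | --101  (sole → essential)
  9 | -1-01  (sole → essential)
  12 | -110-  (sole → essential)
  13 | --101,-1-01,-11-1,-110-
  15 | -11-1  (sole → essential)
  16 | 1-00-,100--
  17 | 1---1,1-00-,100--
  19 | 1---1,100--
  21 | --101,1---1
  23 | 1---1  (sole → essential)
  24 | 1-00-,11-0-
  25 | -1-01,1---1,1-00-,11-0-
  28 | -110-,11-0-,111--
  29 | --101,-1-01,-11-1,-110-,1---1,11-0-,111--
  30 | 111--  (sole → essential)
  31 | -11-1,1---1,111--
Essential prime implicants: --101, -1-01, -11-1, -110-, 1---1, 111--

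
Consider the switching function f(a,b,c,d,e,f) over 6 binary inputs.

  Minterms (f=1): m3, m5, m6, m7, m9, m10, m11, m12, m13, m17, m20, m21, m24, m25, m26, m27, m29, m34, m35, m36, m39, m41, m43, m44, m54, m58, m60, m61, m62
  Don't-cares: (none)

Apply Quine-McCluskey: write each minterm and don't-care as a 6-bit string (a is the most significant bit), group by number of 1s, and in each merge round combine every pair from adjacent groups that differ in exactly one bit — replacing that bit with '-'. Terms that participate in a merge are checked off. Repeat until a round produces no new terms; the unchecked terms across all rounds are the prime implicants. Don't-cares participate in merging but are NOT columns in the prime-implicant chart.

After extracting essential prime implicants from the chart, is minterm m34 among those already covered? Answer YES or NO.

YES

size-2^0 implicants → 000011(✓)  000101(✓)  000110(✓)  000111(✓)  001001(✓)  001010(✓)  001011(✓)  001100(✓)  001101(✓)  010001(✓)  010100(✓)  010101(✓)  011000(✓)  011001(✓)  011010(✓)  011011(✓)  011101(✓)  100010(✓)  100011(✓)  100100(✓)  100111(✓)  101001(✓)  101011(✓)  101100(✓)  110110(✓)  111010(✓)  111100(✓)  111101(✓)  111110(✓)
size-2^1 implicants → -00011(✓)  -00111(✓)  -01001(✓)  -01011(✓)  -01100  -11010  -11101  0-0101(✓)  0-1001(✓)  0-1010(✓)  0-1011(✓)  0-1101(✓)  00-011(✓)  00-101(✓)  000-11(✓)  0001-1  00011-  001-01(✓)  0010-1(✓)  00101-(✓)  00110-  01-001(✓)  01-101(✓)  010-01(✓)  01010-  011-01(✓)  0110-0(✓)  0110-1(✓)  01100-(✓)  01101-(✓)  1-1100  10-011(✓)  10-100  100-11(✓)  10001-  1010-1(✓)  11-110  111-10  1111-0  11110-
size-2^2 implicants → -0-011  -00-11  -010-1  0--101  0-1-01  0-10-1  0-101-  01--01  0110--
Unchecked terms (primes): -0-011, -00-11, -010-1, -01100, -11010, -11101, 0--101, 0-1-01, 0-10-1, 0-101-, 0001-1, 00011-, 00110-, 01--01, 01010-, 0110--, 1-1100, 10-100, 10001-, 11-110, 111-10, 1111-0, 11110-
Minterm coverage:
  m3 ⊆ -0-011,-00-11
  m5 ⊆ 0--101,0001-1
  m6 ⊆ 00011- [E]
  m7 ⊆ -00-11,0001-1,00011-
  m9 ⊆ -010-1,0-1-01,0-10-1
  m10 ⊆ 0-101- [E]
  m11 ⊆ -0-011,-010-1,0-10-1,0-101-
  m12 ⊆ -01100,00110-
  m13 ⊆ 0--101,0-1-01,00110-
  m17 ⊆ 01--01 [E]
  m20 ⊆ 01010- [E]
  m21 ⊆ 0--101,01--01,01010-
  m24 ⊆ 0110-- [E]
  m25 ⊆ 0-1-01,0-10-1,01--01,0110--
  m26 ⊆ -11010,0-101-,0110--
  m27 ⊆ 0-10-1,0-101-,0110--
  m29 ⊆ -11101,0--101,0-1-01,01--01
  m34 ⊆ 10001- [E]
  m35 ⊆ -0-011,-00-11,10001-
  m36 ⊆ 10-100 [E]
  m39 ⊆ -00-11 [E]
  m41 ⊆ -010-1 [E]
  m43 ⊆ -0-011,-010-1
  m44 ⊆ -01100,1-1100,10-100
  m54 ⊆ 11-110 [E]
  m58 ⊆ -11010,111-10
  m60 ⊆ 1-1100,1111-0,11110-
  m61 ⊆ -11101,11110-
  m62 ⊆ 11-110,111-10,1111-0
E = {-00-11, -010-1, 0-101-, 00011-, 01--01, 01010-, 0110--, 10-100, 10001-, 11-110}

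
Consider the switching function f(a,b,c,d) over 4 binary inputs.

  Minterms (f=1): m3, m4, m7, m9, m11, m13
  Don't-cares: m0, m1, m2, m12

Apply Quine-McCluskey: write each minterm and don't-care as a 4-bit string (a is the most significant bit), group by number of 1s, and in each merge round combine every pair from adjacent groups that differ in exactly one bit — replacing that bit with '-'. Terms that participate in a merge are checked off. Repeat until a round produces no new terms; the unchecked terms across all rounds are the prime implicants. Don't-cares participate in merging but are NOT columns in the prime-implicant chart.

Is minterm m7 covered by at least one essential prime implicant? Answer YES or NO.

YES

[col 0] 0000*, 0001*, 0010*, 0011*, 0100*, 0111*, 1001*, 1011*, 1100*, 1101*
[col 1] -001*, -011*, -100, 0-00, 0-11, 00-0*, 00-1*, 000-*, 001-*, 1-01, 10-1*, 110-
[col 2] -0-1, 00--
Prime implicants: -0-1, -100, 0-00, 0-11, 00--, 1-01, 110-
PI chart (minterm → PIs covering it):
  3 | -0-1,0-11,00--
  4 | -100,0-00
  7 | 0-11  (sole → essential)
  9 | -0-1,1-01
  11 | -0-1  (sole → essential)
  13 | 1-01,110-
Essential prime implicants: -0-1, 0-11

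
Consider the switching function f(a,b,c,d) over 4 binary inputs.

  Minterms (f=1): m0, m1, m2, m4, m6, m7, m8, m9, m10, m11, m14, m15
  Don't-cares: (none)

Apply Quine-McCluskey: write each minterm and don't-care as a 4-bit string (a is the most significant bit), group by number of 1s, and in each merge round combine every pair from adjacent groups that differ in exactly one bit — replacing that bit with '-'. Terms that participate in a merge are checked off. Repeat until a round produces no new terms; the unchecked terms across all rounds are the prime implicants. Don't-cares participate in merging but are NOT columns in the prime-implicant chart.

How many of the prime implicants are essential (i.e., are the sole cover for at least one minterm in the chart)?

3

Round 0: 0000✓ 0001✓ 0010✓ 0100✓ 0110✓ 0111✓ 1000✓ 1001✓ 1010✓ 1011✓ 1110✓ 1111✓
Round 1: -000✓ -001✓ -010✓ -110✓ -111✓ 0-00✓ 0-10✓ 00-0✓ 000-✓ 01-0✓ 011-✓ 1-10✓ 1-11✓ 10-0✓ 10-1✓ 100-✓ 101-✓ 111-✓
Round 2: --10 -0-0 -00- -11- 0--0 1-1- 10--
PIs = {--10, -0-0, -00-, -11-, 0--0, 1-1-, 10--}
Coverage chart:
  m0: -0-0,-00-,0--0
  m1: -00- ←essential
  m2: --10,-0-0,0--0
  m4: 0--0 ←essential
  m6: --10,-11-,0--0
  m7: -11- ←essential
  m8: -0-0,-00-,10--
  m9: -00-,10--
  m10: --10,-0-0,1-1-,10--
  m11: 1-1-,10--
  m14: --10,-11-,1-1-
  m15: -11-,1-1-
Essential: -00-, -11-, 0--0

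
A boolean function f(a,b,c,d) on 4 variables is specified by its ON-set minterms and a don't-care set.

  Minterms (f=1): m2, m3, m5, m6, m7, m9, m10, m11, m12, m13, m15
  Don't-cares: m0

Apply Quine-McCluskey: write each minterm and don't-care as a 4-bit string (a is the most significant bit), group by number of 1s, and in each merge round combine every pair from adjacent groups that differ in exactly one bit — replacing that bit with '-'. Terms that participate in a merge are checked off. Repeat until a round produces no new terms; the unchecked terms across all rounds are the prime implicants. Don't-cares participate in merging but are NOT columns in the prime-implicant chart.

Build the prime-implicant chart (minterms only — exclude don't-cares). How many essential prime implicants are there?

5

[col 0] 0000*, 0010*, 0011*, 0101*, 0110*, 0111*, 1001*, 1010*, 1011*, 1100*, 1101*, 1111*
[col 1] -010*, -011*, -101*, -111*, 0-10*, 0-11*, 00-0, 001-*, 01-1*, 011-*, 1-01*, 1-11*, 10-1*, 101-*, 11-1*, 110-
[col 2] --11, -01-, -1-1, 0-1-, 1--1
Prime implicants: --11, -01-, -1-1, 0-1-, 00-0, 1--1, 110-
PI chart (minterm → PIs covering it):
  2 | -01-,0-1-,00-0
  3 | --11,-01-,0-1-
  5 | -1-1  (sole → essential)
  6 | 0-1-  (sole → essential)
  7 | --11,-1-1,0-1-
  9 | 1--1  (sole → essential)
  10 | -01-  (sole → essential)
  11 | --11,-01-,1--1
  12 | 110-  (sole → essential)
  13 | -1-1,1--1,110-
  15 | --11,-1-1,1--1
Essential prime implicants: -01-, -1-1, 0-1-, 1--1, 110-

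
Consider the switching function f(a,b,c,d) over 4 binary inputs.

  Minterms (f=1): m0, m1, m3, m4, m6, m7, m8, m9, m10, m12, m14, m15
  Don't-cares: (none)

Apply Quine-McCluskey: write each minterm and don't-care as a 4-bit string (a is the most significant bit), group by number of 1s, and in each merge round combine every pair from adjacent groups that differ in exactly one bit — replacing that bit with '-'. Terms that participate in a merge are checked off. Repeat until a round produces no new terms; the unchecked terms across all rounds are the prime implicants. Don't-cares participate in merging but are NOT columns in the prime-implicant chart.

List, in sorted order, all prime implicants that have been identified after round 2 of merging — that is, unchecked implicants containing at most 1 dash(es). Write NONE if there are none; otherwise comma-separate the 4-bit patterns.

0-11, 00-1

Round 0: 0000✓ 0001✓ 0011✓ 0100✓ 0110✓ 0111✓ 1000✓ 1001✓ 1010✓ 1100✓ 1110✓ 1111✓
Round 1: -000✓ -001✓ -100✓ -110✓ -111✓ 0-00✓ 0-11 00-1 000-✓ 01-0✓ 011-✓ 1-00✓ 1-10✓ 10-0✓ 100-✓ 11-0✓ 111-✓
Round 2: --00 -00- -1-0 -11- 1--0
PIs = {--00, -00-, -1-0, -11-, 0-11, 00-1, 1--0}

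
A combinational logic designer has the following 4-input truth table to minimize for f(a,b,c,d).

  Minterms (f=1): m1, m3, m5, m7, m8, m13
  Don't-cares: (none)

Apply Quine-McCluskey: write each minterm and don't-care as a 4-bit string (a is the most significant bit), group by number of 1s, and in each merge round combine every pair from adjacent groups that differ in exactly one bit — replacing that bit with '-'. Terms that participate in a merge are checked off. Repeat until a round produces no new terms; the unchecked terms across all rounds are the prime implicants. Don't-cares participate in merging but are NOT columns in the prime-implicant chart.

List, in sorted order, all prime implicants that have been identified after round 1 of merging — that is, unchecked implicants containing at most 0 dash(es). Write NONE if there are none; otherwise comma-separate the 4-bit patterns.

1000

[col 0] 0001*, 0011*, 0101*, 0111*, 1000, 1101*
[col 1] -101, 0-01*, 0-11*, 00-1*, 01-1*
[col 2] 0--1
Prime implicants: -101, 0--1, 1000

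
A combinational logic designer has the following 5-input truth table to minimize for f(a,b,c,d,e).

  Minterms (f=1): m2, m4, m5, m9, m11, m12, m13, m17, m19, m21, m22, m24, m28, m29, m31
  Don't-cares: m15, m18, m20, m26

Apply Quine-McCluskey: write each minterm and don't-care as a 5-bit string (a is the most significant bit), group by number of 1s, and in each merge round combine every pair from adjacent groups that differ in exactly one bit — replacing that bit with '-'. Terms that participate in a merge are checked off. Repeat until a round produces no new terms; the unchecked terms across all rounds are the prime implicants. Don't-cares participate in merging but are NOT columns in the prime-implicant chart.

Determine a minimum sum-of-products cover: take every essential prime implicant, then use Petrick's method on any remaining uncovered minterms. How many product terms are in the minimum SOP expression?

7

[col 0] 00010*, 00100*, 00101*, 01001*, 01011*, 01100*, 01101*, 01111*, 10001*, 10010*, 10011*, 10100*, 10101*, 10110*, 11000*, 11010*, 11100*, 11101*, 11111*
[col 1] -0010, -0100*, -0101*, -1100*, -1101*, -1111*, 0-100*, 0-101*, 0010-*, 01-01*, 01-11*, 010-1*, 011-1*, 0110-*, 1-010, 1-100*, 1-101*, 10-01, 10-10, 100-1, 1001-, 101-0, 1010-*, 11-00, 110-0, 111-1*, 1110-*
[col 2] --100*, --101*, -010-*, -11-1, -110-*, 0-10-*, 01--1, 1-10-*
[col 3] --10-
Prime implicants: --10-, -0010, -11-1, 01--1, 1-010, 10-01, 10-10, 100-1, 1001-, 101-0, 11-00, 110-0
PI chart (minterm → PIs covering it):
  2 | -0010  (sole → essential)
  4 | --10-  (sole → essential)
  5 | --10-  (sole → essential)
  9 | 01--1  (sole → essential)
  11 | 01--1  (sole → essential)
  12 | --10-  (sole → essential)
  13 | --10-,-11-1,01--1
  17 | 10-01,100-1
  19 | 100-1,1001-
  21 | --10-,10-01
  22 | 10-10,101-0
  24 | 11-00,110-0
  28 | --10-,11-00
  29 | --10-,-11-1
  31 | -11-1  (sole → essential)
Essential prime implicants: --10-, -0010, -11-1, 01--1
Petrick residual → 10-10, 100-1, 11-00
Minimum SOP uses 7 PIs: cd' + b'c'de' + bce + a'be + ab'de' + ab'c'e + abd'e'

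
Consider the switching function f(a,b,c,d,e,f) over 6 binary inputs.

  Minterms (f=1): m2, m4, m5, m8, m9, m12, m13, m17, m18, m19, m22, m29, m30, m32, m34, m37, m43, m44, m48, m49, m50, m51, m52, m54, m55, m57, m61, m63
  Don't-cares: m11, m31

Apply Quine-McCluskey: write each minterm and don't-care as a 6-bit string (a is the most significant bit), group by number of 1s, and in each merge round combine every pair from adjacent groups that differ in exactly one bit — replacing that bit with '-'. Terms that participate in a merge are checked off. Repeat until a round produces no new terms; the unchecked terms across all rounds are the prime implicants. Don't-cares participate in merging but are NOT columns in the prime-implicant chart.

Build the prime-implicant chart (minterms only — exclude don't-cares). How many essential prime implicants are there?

9

size-2^0 implicants → 000010(✓)  000100(✓)  000101(✓)  001000(✓)  001001(✓)  001011(✓)  001100(✓)  001101(✓)  010001(✓)  010010(✓)  010011(✓)  010110(✓)  011101(✓)  011110(✓)  011111(✓)  100000(✓)  100010(✓)  100101(✓)  101011(✓)  101100(✓)  110000(✓)  110001(✓)  110010(✓)  110011(✓)  110100(✓)  110110(✓)  110111(✓)  111001(✓)  111101(✓)  111111(✓)
size-2^1 implicants → -00010(✓)  -00101  -01011  -01100  -10001(✓)  -10010(✓)  -10011(✓)  -10110(✓)  -11101(✓)  -11111(✓)  0-0010(✓)  0-1101  00-100(✓)  00-101(✓)  00010-(✓)  001-00(✓)  001-01(✓)  0010-1  00100-(✓)  00110-(✓)  01-110  010-10(✓)  0100-1(✓)  01001-(✓)  0111-1(✓)  01111-  1-0000(✓)  1-0010(✓)  1000-0(✓)  11-001  11-111  110-00(✓)  110-10(✓)  110-11(✓)  1100-0(✓)  1100-1(✓)  11000-(✓)  11001-(✓)  1101-0(✓)  11011-(✓)  111-01  1111-1(✓)
size-2^2 implicants → --0010  -10-10  -100-1  -1001-  -111-1  00-10-  001-0-  1-00-0  110--0  110-1-  1100--
Unchecked terms (primes): --0010, -00101, -01011, -01100, -10-10, -100-1, -1001-, -111-1, 0-1101, 00-10-, 001-0-, 0010-1, 01-110, 01111-, 1-00-0, 11-001, 11-111, 110--0, 110-1-, 1100--, 111-01
Minterm coverage:
  m2 ⊆ --0010 [E]
  m4 ⊆ 00-10- [E]
  m5 ⊆ -00101,00-10-
  m8 ⊆ 001-0- [E]
  m9 ⊆ 001-0-,0010-1
  m12 ⊆ -01100,00-10-,001-0-
  m13 ⊆ 0-1101,00-10-,001-0-
  m17 ⊆ -100-1 [E]
  m18 ⊆ --0010,-10-10,-1001-
  m19 ⊆ -100-1,-1001-
  m22 ⊆ -10-10,01-110
  m29 ⊆ -111-1,0-1101
  m30 ⊆ 01-110,01111-
  m32 ⊆ 1-00-0 [E]
  m34 ⊆ --0010,1-00-0
  m37 ⊆ -00101 [E]
  m43 ⊆ -01011 [E]
  m44 ⊆ -01100 [E]
  m48 ⊆ 1-00-0,110--0,1100--
  m49 ⊆ -100-1,11-001,1100--
  m50 ⊆ --0010,-10-10,-1001-,1-00-0,110--0,110-1-,1100--
  m51 ⊆ -100-1,-1001-,110-1-,1100--
  m52 ⊆ 110--0 [E]
  m54 ⊆ -10-10,110--0,110-1-
  m55 ⊆ 11-111,110-1-
  m57 ⊆ 11-001,111-01
  m61 ⊆ -111-1,111-01
  m63 ⊆ -111-1,11-111
E = {--0010, -00101, -01011, -01100, -100-1, 00-10-, 001-0-, 1-00-0, 110--0}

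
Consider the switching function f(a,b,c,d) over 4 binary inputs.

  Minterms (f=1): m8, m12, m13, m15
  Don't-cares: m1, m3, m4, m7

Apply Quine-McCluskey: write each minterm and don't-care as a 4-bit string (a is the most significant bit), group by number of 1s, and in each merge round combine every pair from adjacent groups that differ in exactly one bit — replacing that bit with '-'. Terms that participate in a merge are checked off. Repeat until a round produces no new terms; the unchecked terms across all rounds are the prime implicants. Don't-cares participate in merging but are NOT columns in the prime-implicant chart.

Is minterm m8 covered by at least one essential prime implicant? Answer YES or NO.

Round 0: 0001✓ 0011✓ 0100✓ 0111✓ 1000✓ 1100✓ 1101✓ 1111✓
Round 1: -100 -111 0-11 00-1 1-00 11-1 110-
PIs = {-100, -111, 0-11, 00-1, 1-00, 11-1, 110-}
Coverage chart:
  m8: 1-00 ←essential
  m12: -100,1-00,110-
  m13: 11-1,110-
  m15: -111,11-1
Essential: 1-00

YES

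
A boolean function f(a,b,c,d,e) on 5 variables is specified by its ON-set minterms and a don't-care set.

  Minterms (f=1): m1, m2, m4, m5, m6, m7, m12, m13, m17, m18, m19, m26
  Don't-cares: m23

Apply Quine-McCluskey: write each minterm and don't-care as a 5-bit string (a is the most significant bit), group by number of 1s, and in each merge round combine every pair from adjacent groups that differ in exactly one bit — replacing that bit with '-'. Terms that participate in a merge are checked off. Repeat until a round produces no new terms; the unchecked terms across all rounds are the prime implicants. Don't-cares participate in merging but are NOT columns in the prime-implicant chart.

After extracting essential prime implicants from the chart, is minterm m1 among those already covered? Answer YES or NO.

NO

[col 0] 00001*, 00010*, 00100*, 00101*, 00110*, 00111*, 01100*, 01101*, 10001*, 10010*, 10011*, 10111*, 11010*
[col 1] -0001, -0010, -0111, 0-100*, 0-101*, 00-01, 00-10, 001-0*, 001-1*, 0010-*, 0011-*, 0110-*, 1-010, 10-11, 100-1, 1001-
[col 2] 0-10-, 001--
Prime implicants: -0001, -0010, -0111, 0-10-, 00-01, 00-10, 001--, 1-010, 10-11, 100-1, 1001-
PI chart (minterm → PIs covering it):
  1 | -0001,00-01
  2 | -0010,00-10
  4 | 0-10-,001--
  5 | 0-10-,00-01,001--
  6 | 00-10,001--
  7 | -0111,001--
  12 | 0-10-  (sole → essential)
  13 | 0-10-  (sole → essential)
  17 | -0001,100-1
  18 | -0010,1-010,1001-
  19 | 10-11,100-1,1001-
  26 | 1-010  (sole → essential)
Essential prime implicants: 0-10-, 1-010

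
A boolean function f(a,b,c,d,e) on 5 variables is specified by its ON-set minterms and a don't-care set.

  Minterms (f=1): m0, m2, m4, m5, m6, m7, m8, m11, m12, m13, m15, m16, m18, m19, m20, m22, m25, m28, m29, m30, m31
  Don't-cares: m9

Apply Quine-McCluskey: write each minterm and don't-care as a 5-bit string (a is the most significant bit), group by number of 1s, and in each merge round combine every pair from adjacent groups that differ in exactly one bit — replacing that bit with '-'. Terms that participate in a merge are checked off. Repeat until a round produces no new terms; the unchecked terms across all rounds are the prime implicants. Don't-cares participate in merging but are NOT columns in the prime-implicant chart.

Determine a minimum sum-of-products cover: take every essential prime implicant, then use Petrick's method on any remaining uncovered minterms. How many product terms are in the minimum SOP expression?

[col 0] 00000*, 00010*, 00100*, 00101*, 00110*, 00111*, 01000*, 01001*, 01011*, 01100*, 01101*, 01111*, 10000*, 10010*, 10011*, 10100*, 10110*, 11001*, 11100*, 11101*, 11110*, 11111*
[col 1] -0000*, -0010*, -0100*, -0110*, -1001*, -1100*, -1101*, -1111*, 0-000*, 0-100*, 0-101*, 0-111*, 00-00*, 00-10*, 000-0*, 001-0*, 001-1*, 0010-*, 0011-*, 01-00*, 01-01*, 01-11*, 010-1*, 0100-*, 011-1*, 0110-*, 1-100*, 1-110*, 10-00*, 10-10*, 100-0*, 1001-, 101-0*, 11-01*, 111-0*, 111-1*, 1110-*, 1111-*
[col 2] --100, -0-00*, -0-10*, -00-0*, -01-0*, -1-01, -11-1, -110-, 0--00, 0-1-1, 0-10-, 00--0*, 001--, 01--1, 01-0-, 1-1-0, 10--0*, 111--
[col 3] -0--0
Prime implicants: --100, -0--0, -1-01, -11-1, -110-, 0--00, 0-1-1, 0-10-, 001--, 01--1, 01-0-, 1-1-0, 1001-, 111--
PI chart (minterm → PIs covering it):
  0 | -0--0,0--00
  2 | -0--0  (sole → essential)
  4 | --100,-0--0,0--00,0-10-,001--
  5 | 0-1-1,0-10-,001--
  6 | -0--0,001--
  7 | 0-1-1,001--
  8 | 0--00,01-0-
  11 | 01--1  (sole → essential)
  12 | --100,-110-,0--00,0-10-,01-0-
  13 | -1-01,-11-1,-110-,0-1-1,0-10-,01--1,01-0-
  15 | -11-1,0-1-1,01--1
  16 | -0--0  (sole → essential)
  18 | -0--0,1001-
  19 | 1001-  (sole → essential)
  20 | --100,-0--0,1-1-0
  22 | -0--0,1-1-0
  25 | -1-01  (sole → essential)
  28 | --100,-110-,1-1-0,111--
  29 | -1-01,-11-1,-110-,111--
  30 | 1-1-0,111--
  31 | -11-1,111--
Essential prime implicants: -0--0, -1-01, 01--1, 1001-
Petrick residual → 0--00, 0-1-1, 111--
Minimum SOP uses 7 PIs: b'e' + bd'e + a'd'e' + a'ce + a'be + ab'c'd + abc

7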